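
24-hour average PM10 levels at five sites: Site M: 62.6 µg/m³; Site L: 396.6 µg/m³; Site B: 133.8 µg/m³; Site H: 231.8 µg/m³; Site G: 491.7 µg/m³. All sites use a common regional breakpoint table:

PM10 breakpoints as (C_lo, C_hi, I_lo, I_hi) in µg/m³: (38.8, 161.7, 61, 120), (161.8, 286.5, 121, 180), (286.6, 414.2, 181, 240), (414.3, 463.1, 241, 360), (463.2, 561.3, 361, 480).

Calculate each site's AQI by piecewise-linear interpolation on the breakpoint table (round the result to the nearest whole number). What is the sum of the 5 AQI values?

961

Site M 62.6: bracket 38.8–161.7 → index 61–120; slope 59/122.9, offset 23.8.
AQI = 61 + 59/122.9·23.8 ≈ 72.43 ⇒ 72.
Site L: 396.6 lies in 286.6–414.2, so I_lo=181, I_hi=240, C_lo=286.6, C_hi=414.2.
(240−181)/(414.2−286.6) × (396.6−286.6) + 181 = 59/127.6 × 110.0 + 181 ≈ 231.86 → 232.
Site B: 133.8 lies in 38.8–161.7, so I_lo=61, I_hi=120, C_lo=38.8, C_hi=161.7.
(120−61)/(161.7−38.8) × (133.8−38.8) + 61 = 59/122.9 × 95.0 + 61 ≈ 106.61 → 107.
Site H: row 161.8–286.5 (AQI 121–180). (180−121)·(231.8−161.8)/(286.5−161.8) + 121 = 59·70.0/124.7 + 121 ≈ 154.12 → 154.
Site G 491.7: bracket 463.2–561.3 → index 361–480; slope 119/98.1, offset 28.5.
AQI = 361 + 119/98.1·28.5 ≈ 395.57 ⇒ 396.
AQIs: Site M=72, Site L=232, Site B=107, Site H=154, Site G=396. Sum = 72 + 232 + 107 + 154 + 396 = 961.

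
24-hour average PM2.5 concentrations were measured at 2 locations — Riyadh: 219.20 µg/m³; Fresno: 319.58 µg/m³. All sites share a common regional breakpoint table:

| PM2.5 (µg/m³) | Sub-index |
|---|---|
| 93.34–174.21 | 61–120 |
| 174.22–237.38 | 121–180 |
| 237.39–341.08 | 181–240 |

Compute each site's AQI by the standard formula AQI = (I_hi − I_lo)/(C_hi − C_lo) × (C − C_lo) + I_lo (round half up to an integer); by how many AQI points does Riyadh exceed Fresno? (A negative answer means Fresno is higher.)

-65

Riyadh: 219.20 lies in 174.22–237.38, so I_lo=121, I_hi=180, C_lo=174.22, C_hi=237.38.
(180−121)/(237.38−174.22) × (219.20−174.22) + 121 = 59/63.16 × 44.98 + 121 ≈ 163.02 → 163.
Fresno 319.58: bracket 237.39–341.08 → index 181–240; slope 59/103.69, offset 82.19.
AQI = 181 + 59/103.69·82.19 ≈ 227.77 ⇒ 228.
AQIs: Riyadh=163, Fresno=228. Riyadh (163) − Fresno (228) = -65.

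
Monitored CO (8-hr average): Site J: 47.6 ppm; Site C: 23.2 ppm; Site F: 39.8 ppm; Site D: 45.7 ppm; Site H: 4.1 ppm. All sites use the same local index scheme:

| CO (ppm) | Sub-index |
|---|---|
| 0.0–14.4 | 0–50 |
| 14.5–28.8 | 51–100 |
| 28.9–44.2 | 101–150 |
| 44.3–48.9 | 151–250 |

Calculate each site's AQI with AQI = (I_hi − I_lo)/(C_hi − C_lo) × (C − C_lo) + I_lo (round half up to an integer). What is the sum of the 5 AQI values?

Site J 47.6: bracket 44.3–48.9 → index 151–250; slope 99/4.6, offset 3.3.
AQI = 151 + 99/4.6·3.3 ≈ 222.02 ⇒ 222.
Site C 23.2: bracket 14.5–28.8 → index 51–100; slope 49/14.3, offset 8.7.
AQI = 51 + 49/14.3·8.7 ≈ 80.81 ⇒ 81.
Site F: row 28.9–44.2 (AQI 101–150). (150−101)·(39.8−28.9)/(44.2−28.9) + 101 = 49·10.9/15.3 + 101 ≈ 135.91 → 136.
Site D: 45.7 ∈ [44.3, 48.9] ↔ index [151, 250].
151 + (45.7−44.3)·(250−151)/(48.9−44.3) = 151 + 1.4·99/4.6 ≈ 181.13, so AQI = 181.
Site H: 4.1 lies in 0.0–14.4, so I_lo=0, I_hi=50, C_lo=0.0, C_hi=14.4.
(50−0)/(14.4−0.0) × (4.1−0.0) + 0 = 50/14.4 × 4.1 + 0 ≈ 14.24 → 14.
AQIs: Site J=222, Site C=81, Site F=136, Site D=181, Site H=14. Sum = 222 + 81 + 136 + 181 + 14 = 634.

634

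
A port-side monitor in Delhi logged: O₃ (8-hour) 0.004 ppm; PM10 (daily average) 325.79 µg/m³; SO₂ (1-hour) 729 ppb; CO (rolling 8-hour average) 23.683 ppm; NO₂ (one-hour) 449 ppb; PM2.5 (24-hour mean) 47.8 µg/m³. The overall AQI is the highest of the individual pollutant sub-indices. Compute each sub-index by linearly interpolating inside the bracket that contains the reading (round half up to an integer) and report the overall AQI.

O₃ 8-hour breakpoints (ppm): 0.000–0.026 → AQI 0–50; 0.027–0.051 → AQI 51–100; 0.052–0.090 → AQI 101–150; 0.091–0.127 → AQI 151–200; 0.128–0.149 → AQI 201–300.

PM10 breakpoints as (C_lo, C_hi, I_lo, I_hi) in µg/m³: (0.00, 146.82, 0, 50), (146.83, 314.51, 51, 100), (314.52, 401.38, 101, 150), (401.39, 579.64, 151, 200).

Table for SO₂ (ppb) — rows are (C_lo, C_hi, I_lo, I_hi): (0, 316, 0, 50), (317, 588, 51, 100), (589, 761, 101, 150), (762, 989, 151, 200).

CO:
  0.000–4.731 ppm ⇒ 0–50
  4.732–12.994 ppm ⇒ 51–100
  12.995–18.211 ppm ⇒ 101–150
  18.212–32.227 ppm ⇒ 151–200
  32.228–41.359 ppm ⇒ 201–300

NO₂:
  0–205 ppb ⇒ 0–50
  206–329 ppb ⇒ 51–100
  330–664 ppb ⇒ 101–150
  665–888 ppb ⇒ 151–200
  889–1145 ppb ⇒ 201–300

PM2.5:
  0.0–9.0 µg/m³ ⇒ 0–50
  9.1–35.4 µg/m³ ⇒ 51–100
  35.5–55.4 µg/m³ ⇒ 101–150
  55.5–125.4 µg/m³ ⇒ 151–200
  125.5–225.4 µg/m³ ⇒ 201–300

O₃: 0.004 ∈ [0.000, 0.026] ↔ index [0, 50].
0 + (0.004−0.000)·(50−0)/(0.026−0.000) = 0 + 0.004·50/0.026 ≈ 7.69, so AQI = 8.
PM10: row 314.52–401.38 (AQI 101–150). (150−101)·(325.79−314.52)/(401.38−314.52) + 101 = 49·11.27/86.86 + 101 ≈ 107.36 → 107.
SO₂: 729 lies in 589–761, so I_lo=101, I_hi=150, C_lo=589, C_hi=761.
(150−101)/(761−589) × (729−589) + 101 = 49/172 × 140 + 101 ≈ 140.88 → 141.
CO 23.683: bracket 18.212–32.227 → index 151–200; slope 49/14.015, offset 5.471.
AQI = 151 + 49/14.015·5.471 ≈ 170.13 ⇒ 170.
NO₂: row 330–664 (AQI 101–150). (150−101)·(449−330)/(664−330) + 101 = 49·119/334 + 101 ≈ 118.46 → 118.
PM2.5: 47.8 lies in 35.5–55.4, so I_lo=101, I_hi=150, C_lo=35.5, C_hi=55.4.
(150−101)/(55.4−35.5) × (47.8−35.5) + 101 = 49/19.9 × 12.3 + 101 ≈ 131.29 → 131.
Sub-indices: O₃→8, PM10→107, SO₂→141, CO→170, NO₂→118, PM2.5→131. Overall AQI = max = 170; dominant pollutant is CO.
AQI 170: Unhealthy.

170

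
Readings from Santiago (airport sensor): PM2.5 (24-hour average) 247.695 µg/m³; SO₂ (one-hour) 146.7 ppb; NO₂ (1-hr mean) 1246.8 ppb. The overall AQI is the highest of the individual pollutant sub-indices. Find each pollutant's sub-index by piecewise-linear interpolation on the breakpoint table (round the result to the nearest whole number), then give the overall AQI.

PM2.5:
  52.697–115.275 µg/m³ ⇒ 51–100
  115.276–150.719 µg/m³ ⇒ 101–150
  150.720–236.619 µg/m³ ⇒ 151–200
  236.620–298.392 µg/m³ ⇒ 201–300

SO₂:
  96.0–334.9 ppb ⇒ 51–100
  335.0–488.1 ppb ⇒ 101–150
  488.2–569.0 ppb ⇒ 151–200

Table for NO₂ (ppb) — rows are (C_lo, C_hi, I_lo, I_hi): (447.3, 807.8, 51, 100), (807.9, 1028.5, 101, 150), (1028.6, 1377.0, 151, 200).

PM2.5 247.695: bracket 236.620–298.392 → index 201–300; slope 99/61.772, offset 11.075.
AQI = 201 + 99/61.772·11.075 ≈ 218.75 ⇒ 219.
SO₂: row 96.0–334.9 (AQI 51–100). (100−51)·(146.7−96.0)/(334.9−96.0) + 51 = 49·50.7/238.9 + 51 ≈ 61.40 → 61.
NO₂: 1246.8 ∈ [1028.6, 1377.0] ↔ index [151, 200].
151 + (1246.8−1028.6)·(200−151)/(1377.0−1028.6) = 151 + 218.2·49/348.4 ≈ 181.69, so AQI = 182.
Sub-indices: PM2.5→219, SO₂→61, NO₂→182. Overall AQI = max = 219; dominant pollutant is PM2.5.

219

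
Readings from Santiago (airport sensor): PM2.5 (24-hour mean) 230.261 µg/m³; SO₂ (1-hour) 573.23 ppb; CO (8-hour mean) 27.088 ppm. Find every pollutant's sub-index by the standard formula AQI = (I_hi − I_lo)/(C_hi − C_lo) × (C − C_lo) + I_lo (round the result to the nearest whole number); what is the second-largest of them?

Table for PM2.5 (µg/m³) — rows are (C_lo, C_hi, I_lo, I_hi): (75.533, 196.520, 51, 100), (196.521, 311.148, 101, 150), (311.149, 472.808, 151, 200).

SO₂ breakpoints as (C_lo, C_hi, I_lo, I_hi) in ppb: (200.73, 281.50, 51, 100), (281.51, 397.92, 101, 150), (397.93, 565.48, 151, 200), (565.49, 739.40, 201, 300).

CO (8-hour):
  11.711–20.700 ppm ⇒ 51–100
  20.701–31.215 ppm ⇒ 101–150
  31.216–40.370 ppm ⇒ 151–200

PM2.5: row 196.521–311.148 (AQI 101–150). (150−101)·(230.261−196.521)/(311.148−196.521) + 101 = 49·33.740/114.627 + 101 ≈ 115.42 → 115.
SO₂ 573.23: bracket 565.49–739.40 → index 201–300; slope 99/173.91, offset 7.74.
AQI = 201 + 99/173.91·7.74 ≈ 205.41 ⇒ 205.
CO: row 20.701–31.215 (AQI 101–150). (150−101)·(27.088−20.701)/(31.215−20.701) + 101 = 49·6.387/10.514 + 101 ≈ 130.77 → 131.
Sub-indices: PM2.5→115, SO₂→205, CO→131. Ranked high→low: 205, 131, 115. Second-highest sub-index = 131.

131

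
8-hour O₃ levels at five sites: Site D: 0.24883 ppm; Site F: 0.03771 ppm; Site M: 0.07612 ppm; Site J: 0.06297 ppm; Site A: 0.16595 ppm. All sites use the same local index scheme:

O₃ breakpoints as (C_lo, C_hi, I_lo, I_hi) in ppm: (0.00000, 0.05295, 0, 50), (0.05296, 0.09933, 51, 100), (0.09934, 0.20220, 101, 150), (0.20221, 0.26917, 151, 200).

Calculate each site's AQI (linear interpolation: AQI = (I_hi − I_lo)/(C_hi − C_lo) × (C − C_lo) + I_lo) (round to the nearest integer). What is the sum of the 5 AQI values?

Site D: row 0.20221–0.26917 (AQI 151–200). (200−151)·(0.24883−0.20221)/(0.26917−0.20221) + 151 = 49·0.04662/0.06696 + 151 ≈ 185.12 → 185.
Site F 0.03771: bracket 0.00000–0.05295 → index 0–50; slope 50/0.05295, offset 0.03771.
AQI = 0 + 50/0.05295·0.03771 ≈ 35.61 ⇒ 36.
Site M: row 0.05296–0.09933 (AQI 51–100). (100−51)·(0.07612−0.05296)/(0.09933−0.05296) + 51 = 49·0.02316/0.04637 + 51 ≈ 75.47 → 75.
Site J: 0.06297 lies in 0.05296–0.09933, so I_lo=51, I_hi=100, C_lo=0.05296, C_hi=0.09933.
(100−51)/(0.09933−0.05296) × (0.06297−0.05296) + 51 = 49/0.04637 × 0.01001 + 51 ≈ 61.58 → 62.
Site A: 0.16595 ∈ [0.09934, 0.20220] ↔ index [101, 150].
101 + (0.16595−0.09934)·(150−101)/(0.20220−0.09934) = 101 + 0.06661·49/0.10286 ≈ 132.73, so AQI = 133.
AQIs: Site D=185, Site F=36, Site M=75, Site J=62, Site A=133. Sum = 185 + 36 + 75 + 62 + 133 = 491.

491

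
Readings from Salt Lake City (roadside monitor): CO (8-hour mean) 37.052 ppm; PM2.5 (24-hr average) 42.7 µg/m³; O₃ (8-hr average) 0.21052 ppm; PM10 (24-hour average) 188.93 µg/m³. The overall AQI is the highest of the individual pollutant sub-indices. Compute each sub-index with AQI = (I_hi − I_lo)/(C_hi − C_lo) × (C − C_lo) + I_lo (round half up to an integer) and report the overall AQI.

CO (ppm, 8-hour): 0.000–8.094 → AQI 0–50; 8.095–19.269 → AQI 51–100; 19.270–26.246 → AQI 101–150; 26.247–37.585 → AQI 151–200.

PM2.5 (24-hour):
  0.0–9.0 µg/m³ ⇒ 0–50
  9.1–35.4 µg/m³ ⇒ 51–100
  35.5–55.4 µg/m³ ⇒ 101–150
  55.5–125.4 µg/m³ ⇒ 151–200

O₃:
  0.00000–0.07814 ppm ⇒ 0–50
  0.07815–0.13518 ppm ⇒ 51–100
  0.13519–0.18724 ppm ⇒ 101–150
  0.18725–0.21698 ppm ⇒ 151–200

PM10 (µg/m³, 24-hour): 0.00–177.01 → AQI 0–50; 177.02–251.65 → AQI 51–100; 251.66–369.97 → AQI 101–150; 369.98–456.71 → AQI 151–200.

CO: row 26.247–37.585 (AQI 151–200). (200−151)·(37.052−26.247)/(37.585−26.247) + 151 = 49·10.805/11.338 + 151 ≈ 197.70 → 198.
PM2.5: 42.7 lies in 35.5–55.4, so I_lo=101, I_hi=150, C_lo=35.5, C_hi=55.4.
(150−101)/(55.4−35.5) × (42.7−35.5) + 101 = 49/19.9 × 7.2 + 101 ≈ 118.73 → 119.
O₃: 0.21052 lies in 0.18725–0.21698, so I_lo=151, I_hi=200, C_lo=0.18725, C_hi=0.21698.
(200−151)/(0.21698−0.18725) × (0.21052−0.18725) + 151 = 49/0.02973 × 0.02327 + 151 ≈ 189.35 → 189.
PM10 188.93: bracket 177.02–251.65 → index 51–100; slope 49/74.63, offset 11.91.
AQI = 51 + 49/74.63·11.91 ≈ 58.82 ⇒ 59.
Sub-indices: CO→198, PM2.5→119, O₃→189, PM10→59. Overall AQI = max = 198; dominant pollutant is CO.

198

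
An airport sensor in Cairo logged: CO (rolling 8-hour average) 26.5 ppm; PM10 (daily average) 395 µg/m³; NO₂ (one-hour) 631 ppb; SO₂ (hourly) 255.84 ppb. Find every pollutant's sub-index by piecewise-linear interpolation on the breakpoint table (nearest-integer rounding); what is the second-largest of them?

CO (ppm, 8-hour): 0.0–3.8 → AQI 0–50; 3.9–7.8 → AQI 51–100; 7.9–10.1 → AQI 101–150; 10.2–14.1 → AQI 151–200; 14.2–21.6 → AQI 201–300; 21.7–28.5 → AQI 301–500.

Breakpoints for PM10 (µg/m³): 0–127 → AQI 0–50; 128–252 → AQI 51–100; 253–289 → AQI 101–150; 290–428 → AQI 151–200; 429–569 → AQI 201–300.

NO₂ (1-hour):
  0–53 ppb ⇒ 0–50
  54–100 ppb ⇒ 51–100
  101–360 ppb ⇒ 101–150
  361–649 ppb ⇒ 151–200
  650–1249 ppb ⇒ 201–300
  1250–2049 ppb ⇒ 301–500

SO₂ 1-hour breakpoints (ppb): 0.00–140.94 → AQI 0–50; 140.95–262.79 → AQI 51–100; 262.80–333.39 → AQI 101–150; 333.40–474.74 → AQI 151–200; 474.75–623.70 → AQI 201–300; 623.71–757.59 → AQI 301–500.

CO: 26.5 lies in 21.7–28.5, so I_lo=301, I_hi=500, C_lo=21.7, C_hi=28.5.
(500−301)/(28.5−21.7) × (26.5−21.7) + 301 = 199/6.8 × 4.8 + 301 ≈ 441.47 → 441.
PM10 395: bracket 290–428 → index 151–200; slope 49/138, offset 105.
AQI = 151 + 49/138·105 ≈ 188.28 ⇒ 188.
NO₂ 631: bracket 361–649 → index 151–200; slope 49/288, offset 270.
AQI = 151 + 49/288·270 ≈ 196.94 ⇒ 197.
SO₂: 255.84 ∈ [140.95, 262.79] ↔ index [51, 100].
51 + (255.84−140.95)·(100−51)/(262.79−140.95) = 51 + 114.89·49/121.84 ≈ 97.20, so AQI = 97.
Sub-indices: CO→441, PM10→188, NO₂→197, SO₂→97. Ranked high→low: 441, 197, 188, 97. Second-highest sub-index = 197.

197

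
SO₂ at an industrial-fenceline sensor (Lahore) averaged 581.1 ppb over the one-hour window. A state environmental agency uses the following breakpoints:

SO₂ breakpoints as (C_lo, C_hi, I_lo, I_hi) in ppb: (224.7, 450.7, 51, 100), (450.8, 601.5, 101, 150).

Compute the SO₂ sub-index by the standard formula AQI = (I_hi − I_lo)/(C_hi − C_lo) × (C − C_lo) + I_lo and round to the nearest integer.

143

SO₂: 581.1 lies in 450.8–601.5, so I_lo=101, I_hi=150, C_lo=450.8, C_hi=601.5.
(150−101)/(601.5−450.8) × (581.1−450.8) + 101 = 49/150.7 × 130.3 + 101 ≈ 143.37 → 143.
AQI 143 falls in the Unhealthy for Sensitive Groups category.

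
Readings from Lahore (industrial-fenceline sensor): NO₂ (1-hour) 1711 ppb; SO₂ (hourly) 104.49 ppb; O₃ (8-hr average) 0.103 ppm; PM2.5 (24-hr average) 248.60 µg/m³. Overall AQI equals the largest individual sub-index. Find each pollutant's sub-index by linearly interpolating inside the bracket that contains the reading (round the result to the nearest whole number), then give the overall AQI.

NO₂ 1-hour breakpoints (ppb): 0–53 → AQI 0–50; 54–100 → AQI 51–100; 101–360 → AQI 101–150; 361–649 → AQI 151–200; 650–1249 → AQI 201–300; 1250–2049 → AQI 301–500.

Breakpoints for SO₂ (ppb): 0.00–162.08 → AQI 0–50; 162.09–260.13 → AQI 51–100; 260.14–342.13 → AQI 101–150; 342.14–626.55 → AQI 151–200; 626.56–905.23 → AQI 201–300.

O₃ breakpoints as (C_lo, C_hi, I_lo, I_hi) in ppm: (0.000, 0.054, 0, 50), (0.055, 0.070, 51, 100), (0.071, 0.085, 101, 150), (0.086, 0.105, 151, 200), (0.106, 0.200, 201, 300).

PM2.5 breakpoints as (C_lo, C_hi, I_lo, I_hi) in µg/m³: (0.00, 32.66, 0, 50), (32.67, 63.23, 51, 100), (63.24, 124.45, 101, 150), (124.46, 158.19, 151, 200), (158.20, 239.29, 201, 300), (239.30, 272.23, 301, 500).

NO₂: 1711 lies in 1250–2049, so I_lo=301, I_hi=500, C_lo=1250, C_hi=2049.
(500−301)/(2049−1250) × (1711−1250) + 301 = 199/799 × 461 + 301 ≈ 415.82 → 416.
SO₂: row 0.00–162.08 (AQI 0–50). (50−0)·(104.49−0.00)/(162.08−0.00) + 0 = 50·104.49/162.08 + 0 ≈ 32.23 → 32.
O₃ 0.103: bracket 0.086–0.105 → index 151–200; slope 49/0.019, offset 0.017.
AQI = 151 + 49/0.019·0.017 ≈ 194.84 ⇒ 195.
PM2.5 248.60: bracket 239.30–272.23 → index 301–500; slope 199/32.93, offset 9.30.
AQI = 301 + 199/32.93·9.30 ≈ 357.20 ⇒ 357.
Sub-indices: NO₂→416, SO₂→32, O₃→195, PM2.5→357. Overall AQI = max = 416; dominant pollutant is NO₂.

416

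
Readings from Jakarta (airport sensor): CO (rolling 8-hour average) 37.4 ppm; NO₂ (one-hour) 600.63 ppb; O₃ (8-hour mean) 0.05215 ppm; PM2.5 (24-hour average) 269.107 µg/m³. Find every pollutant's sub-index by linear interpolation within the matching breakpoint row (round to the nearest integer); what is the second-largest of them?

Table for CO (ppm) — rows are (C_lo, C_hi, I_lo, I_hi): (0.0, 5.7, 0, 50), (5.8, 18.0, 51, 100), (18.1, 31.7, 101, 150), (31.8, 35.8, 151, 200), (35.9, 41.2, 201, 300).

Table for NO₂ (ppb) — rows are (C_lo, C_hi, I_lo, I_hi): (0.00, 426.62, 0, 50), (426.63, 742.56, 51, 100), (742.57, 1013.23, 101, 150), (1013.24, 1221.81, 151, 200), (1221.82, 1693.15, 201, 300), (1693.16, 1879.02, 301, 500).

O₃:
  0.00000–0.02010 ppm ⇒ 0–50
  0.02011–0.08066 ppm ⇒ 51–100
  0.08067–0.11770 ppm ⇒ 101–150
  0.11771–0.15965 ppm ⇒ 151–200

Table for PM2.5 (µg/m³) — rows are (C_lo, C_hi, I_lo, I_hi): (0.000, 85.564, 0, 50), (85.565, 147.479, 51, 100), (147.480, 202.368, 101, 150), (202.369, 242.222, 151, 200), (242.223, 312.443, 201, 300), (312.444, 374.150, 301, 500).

CO: 37.4 lies in 35.9–41.2, so I_lo=201, I_hi=300, C_lo=35.9, C_hi=41.2.
(300−201)/(41.2−35.9) × (37.4−35.9) + 201 = 99/5.3 × 1.5 + 201 ≈ 229.02 → 229.
NO₂: row 426.63–742.56 (AQI 51–100). (100−51)·(600.63−426.63)/(742.56−426.63) + 51 = 49·174.00/315.93 + 51 ≈ 77.99 → 78.
O₃: 0.05215 lies in 0.02011–0.08066, so I_lo=51, I_hi=100, C_lo=0.02011, C_hi=0.08066.
(100−51)/(0.08066−0.02011) × (0.05215−0.02011) + 51 = 49/0.06055 × 0.03204 + 51 ≈ 76.93 → 77.
PM2.5: 269.107 ∈ [242.223, 312.443] ↔ index [201, 300].
201 + (269.107−242.223)·(300−201)/(312.443−242.223) = 201 + 26.884·99/70.220 ≈ 238.90, so AQI = 239.
Sub-indices: CO→229, NO₂→78, O₃→77, PM2.5→239. Ranked high→low: 239, 229, 78, 77. Second-highest sub-index = 229.

229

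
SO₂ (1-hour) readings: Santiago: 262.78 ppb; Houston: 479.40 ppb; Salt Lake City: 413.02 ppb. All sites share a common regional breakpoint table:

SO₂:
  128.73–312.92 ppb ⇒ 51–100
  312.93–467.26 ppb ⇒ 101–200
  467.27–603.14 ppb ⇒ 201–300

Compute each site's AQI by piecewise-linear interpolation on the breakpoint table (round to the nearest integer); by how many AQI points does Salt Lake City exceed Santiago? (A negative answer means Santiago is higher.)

Santiago: 262.78 lies in 128.73–312.92, so I_lo=51, I_hi=100, C_lo=128.73, C_hi=312.92.
(100−51)/(312.92−128.73) × (262.78−128.73) + 51 = 49/184.19 × 134.05 + 51 ≈ 86.66 → 87.
Houston: 479.40 ∈ [467.27, 603.14] ↔ index [201, 300].
201 + (479.40−467.27)·(300−201)/(603.14−467.27) = 201 + 12.13·99/135.87 ≈ 209.84, so AQI = 210.
Salt Lake City: 413.02 lies in 312.93–467.26, so I_lo=101, I_hi=200, C_lo=312.93, C_hi=467.26.
(200−101)/(467.26−312.93) × (413.02−312.93) + 101 = 99/154.33 × 100.09 + 101 ≈ 165.21 → 165.
AQIs: Santiago=87, Houston=210, Salt Lake City=165. Salt Lake City (165) − Santiago (87) = 78.

78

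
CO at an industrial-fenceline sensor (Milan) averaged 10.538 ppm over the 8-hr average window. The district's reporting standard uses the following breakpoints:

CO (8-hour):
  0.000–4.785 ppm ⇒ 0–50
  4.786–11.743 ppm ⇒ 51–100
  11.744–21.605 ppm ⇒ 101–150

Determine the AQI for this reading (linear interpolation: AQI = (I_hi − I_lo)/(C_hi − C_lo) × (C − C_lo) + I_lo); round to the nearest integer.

92

CO: 10.538 lies in 4.786–11.743, so I_lo=51, I_hi=100, C_lo=4.786, C_hi=11.743.
(100−51)/(11.743−4.786) × (10.538−4.786) + 51 = 49/6.957 × 5.752 + 51 ≈ 91.51 → 92.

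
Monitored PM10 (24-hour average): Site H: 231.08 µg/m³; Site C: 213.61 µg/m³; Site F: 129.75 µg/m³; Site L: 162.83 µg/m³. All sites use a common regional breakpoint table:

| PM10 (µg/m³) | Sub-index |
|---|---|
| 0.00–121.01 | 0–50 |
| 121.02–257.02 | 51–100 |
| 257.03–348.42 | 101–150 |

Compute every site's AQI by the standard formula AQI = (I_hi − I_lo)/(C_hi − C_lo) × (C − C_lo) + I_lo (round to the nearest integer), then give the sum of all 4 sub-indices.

295

Site H: 231.08 ∈ [121.02, 257.02] ↔ index [51, 100].
51 + (231.08−121.02)·(100−51)/(257.02−121.02) = 51 + 110.06·49/136.00 ≈ 90.65, so AQI = 91.
Site C: 213.61 lies in 121.02–257.02, so I_lo=51, I_hi=100, C_lo=121.02, C_hi=257.02.
(100−51)/(257.02−121.02) × (213.61−121.02) + 51 = 49/136.00 × 92.59 + 51 ≈ 84.36 → 84.
Site F: row 121.02–257.02 (AQI 51–100). (100−51)·(129.75−121.02)/(257.02−121.02) + 51 = 49·8.73/136.00 + 51 ≈ 54.15 → 54.
Site L: row 121.02–257.02 (AQI 51–100). (100−51)·(162.83−121.02)/(257.02−121.02) + 51 = 49·41.81/136.00 + 51 ≈ 66.06 → 66.
AQIs: Site H=91, Site C=84, Site F=54, Site L=66. Sum = 91 + 84 + 54 + 66 = 295.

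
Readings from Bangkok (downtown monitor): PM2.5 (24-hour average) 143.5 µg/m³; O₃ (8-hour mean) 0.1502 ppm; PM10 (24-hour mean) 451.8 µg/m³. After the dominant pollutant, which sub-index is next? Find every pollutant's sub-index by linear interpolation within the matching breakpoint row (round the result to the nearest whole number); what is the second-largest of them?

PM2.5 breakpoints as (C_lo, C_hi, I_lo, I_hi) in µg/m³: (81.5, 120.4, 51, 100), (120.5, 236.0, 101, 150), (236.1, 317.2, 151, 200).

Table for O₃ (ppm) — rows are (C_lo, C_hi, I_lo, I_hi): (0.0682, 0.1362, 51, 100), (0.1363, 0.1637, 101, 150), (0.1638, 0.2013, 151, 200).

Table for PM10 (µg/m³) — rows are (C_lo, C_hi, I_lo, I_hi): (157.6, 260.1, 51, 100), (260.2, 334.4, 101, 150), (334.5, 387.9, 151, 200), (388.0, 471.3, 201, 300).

PM2.5: row 120.5–236.0 (AQI 101–150). (150−101)·(143.5−120.5)/(236.0−120.5) + 101 = 49·23.0/115.5 + 101 ≈ 110.76 → 111.
O₃: row 0.1363–0.1637 (AQI 101–150). (150−101)·(0.1502−0.1363)/(0.1637−0.1363) + 101 = 49·0.0139/0.0274 + 101 ≈ 125.86 → 126.
PM10: row 388.0–471.3 (AQI 201–300). (300−201)·(451.8−388.0)/(471.3−388.0) + 201 = 99·63.8/83.3 + 201 ≈ 276.82 → 277.
Sub-indices: PM2.5→111, O₃→126, PM10→277. Ranked high→low: 277, 126, 111. Second-highest sub-index = 126.

126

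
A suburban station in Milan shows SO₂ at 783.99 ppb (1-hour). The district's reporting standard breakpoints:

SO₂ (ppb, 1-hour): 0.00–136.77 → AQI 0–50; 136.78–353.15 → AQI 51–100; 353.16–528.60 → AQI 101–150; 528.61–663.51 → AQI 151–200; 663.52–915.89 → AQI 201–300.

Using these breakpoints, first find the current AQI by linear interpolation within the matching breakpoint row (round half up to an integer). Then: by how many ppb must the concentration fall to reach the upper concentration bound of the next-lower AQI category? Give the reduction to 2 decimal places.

SO₂: 783.99 ∈ [663.52, 915.89] ↔ index [201, 300].
201 + (783.99−663.52)·(300−201)/(915.89−663.52) = 201 + 120.47·99/252.37 ≈ 248.26, so AQI = 248.
Current AQI 248 is in the Very Unhealthy range (201–300). The next-lower category tops out at AQI 200, whose upper concentration bound is 663.51 ppb.
Reduction needed = 783.99 − 663.51 = 120.48 ppb.

120.48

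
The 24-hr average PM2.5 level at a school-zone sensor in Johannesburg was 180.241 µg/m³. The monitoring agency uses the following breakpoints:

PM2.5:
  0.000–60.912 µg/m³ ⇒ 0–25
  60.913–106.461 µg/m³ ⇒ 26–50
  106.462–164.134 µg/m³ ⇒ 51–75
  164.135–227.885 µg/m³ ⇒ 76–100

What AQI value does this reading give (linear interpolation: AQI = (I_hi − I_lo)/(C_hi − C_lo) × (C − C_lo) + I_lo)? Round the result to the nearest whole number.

PM2.5: row 164.135–227.885 (AQI 76–100). (100−76)·(180.241−164.135)/(227.885−164.135) + 76 = 24·16.106/63.750 + 76 ≈ 82.06 → 82.

82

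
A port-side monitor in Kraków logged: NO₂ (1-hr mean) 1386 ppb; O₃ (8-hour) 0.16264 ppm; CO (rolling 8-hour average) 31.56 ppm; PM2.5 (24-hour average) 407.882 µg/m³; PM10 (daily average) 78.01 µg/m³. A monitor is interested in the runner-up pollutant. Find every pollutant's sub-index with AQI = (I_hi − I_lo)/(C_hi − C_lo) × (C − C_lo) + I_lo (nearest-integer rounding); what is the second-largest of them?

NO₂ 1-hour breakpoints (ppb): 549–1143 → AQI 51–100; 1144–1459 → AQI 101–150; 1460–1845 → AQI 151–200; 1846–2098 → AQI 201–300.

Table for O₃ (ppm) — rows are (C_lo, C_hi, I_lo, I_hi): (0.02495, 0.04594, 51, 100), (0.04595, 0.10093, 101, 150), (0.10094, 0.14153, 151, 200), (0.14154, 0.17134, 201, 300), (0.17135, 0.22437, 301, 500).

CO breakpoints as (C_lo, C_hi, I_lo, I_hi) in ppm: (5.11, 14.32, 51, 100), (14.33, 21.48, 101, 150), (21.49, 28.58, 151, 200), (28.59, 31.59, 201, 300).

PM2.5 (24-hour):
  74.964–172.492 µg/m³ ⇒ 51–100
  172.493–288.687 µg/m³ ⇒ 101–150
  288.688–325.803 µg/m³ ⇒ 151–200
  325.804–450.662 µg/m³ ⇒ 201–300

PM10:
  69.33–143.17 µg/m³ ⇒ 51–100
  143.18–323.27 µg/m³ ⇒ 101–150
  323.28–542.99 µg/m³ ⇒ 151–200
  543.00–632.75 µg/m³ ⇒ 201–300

271

NO₂: 1386 ∈ [1144, 1459] ↔ index [101, 150].
101 + (1386−1144)·(150−101)/(1459−1144) = 101 + 242·49/315 ≈ 138.64, so AQI = 139.
O₃ 0.16264: bracket 0.14154–0.17134 → index 201–300; slope 99/0.02980, offset 0.02110.
AQI = 201 + 99/0.02980·0.02110 ≈ 271.10 ⇒ 271.
CO: 31.56 ∈ [28.59, 31.59] ↔ index [201, 300].
201 + (31.56−28.59)·(300−201)/(31.59−28.59) = 201 + 2.97·99/3.00 ≈ 299.01, so AQI = 299.
PM2.5: row 325.804–450.662 (AQI 201–300). (300−201)·(407.882−325.804)/(450.662−325.804) + 201 = 99·82.078/124.858 + 201 ≈ 266.08 → 266.
PM10: row 69.33–143.17 (AQI 51–100). (100−51)·(78.01−69.33)/(143.17−69.33) + 51 = 49·8.68/73.84 + 51 ≈ 56.76 → 57.
Sub-indices: NO₂→139, O₃→271, CO→299, PM2.5→266, PM10→57. Ranked high→low: 299, 271, 266, 139, 57. Second-highest sub-index = 271.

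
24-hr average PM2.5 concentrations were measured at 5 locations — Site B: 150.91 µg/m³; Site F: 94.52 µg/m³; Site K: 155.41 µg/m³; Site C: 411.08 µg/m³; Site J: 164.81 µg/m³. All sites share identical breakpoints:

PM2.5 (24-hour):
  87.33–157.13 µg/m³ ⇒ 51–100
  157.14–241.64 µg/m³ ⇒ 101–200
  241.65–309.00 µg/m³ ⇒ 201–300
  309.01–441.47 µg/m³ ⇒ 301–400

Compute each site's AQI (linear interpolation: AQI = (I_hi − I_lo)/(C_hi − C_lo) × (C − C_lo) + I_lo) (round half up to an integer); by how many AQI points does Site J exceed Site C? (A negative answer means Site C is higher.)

Site B: 150.91 ∈ [87.33, 157.13] ↔ index [51, 100].
51 + (150.91−87.33)·(100−51)/(157.13−87.33) = 51 + 63.58·49/69.80 ≈ 95.63, so AQI = 96.
Site F: 94.52 lies in 87.33–157.13, so I_lo=51, I_hi=100, C_lo=87.33, C_hi=157.13.
(100−51)/(157.13−87.33) × (94.52−87.33) + 51 = 49/69.80 × 7.19 + 51 ≈ 56.05 → 56.
Site K 155.41: bracket 87.33–157.13 → index 51–100; slope 49/69.80, offset 68.08.
AQI = 51 + 49/69.80·68.08 ≈ 98.79 ⇒ 99.
Site C: 411.08 ∈ [309.01, 441.47] ↔ index [301, 400].
301 + (411.08−309.01)·(400−301)/(441.47−309.01) = 301 + 102.07·99/132.46 ≈ 377.29, so AQI = 377.
Site J: 164.81 ∈ [157.14, 241.64] ↔ index [101, 200].
101 + (164.81−157.14)·(200−101)/(241.64−157.14) = 101 + 7.67·99/84.50 ≈ 109.99, so AQI = 110.
AQIs: Site B=96, Site F=56, Site K=99, Site C=377, Site J=110. Site J (110) − Site C (377) = -267.

-267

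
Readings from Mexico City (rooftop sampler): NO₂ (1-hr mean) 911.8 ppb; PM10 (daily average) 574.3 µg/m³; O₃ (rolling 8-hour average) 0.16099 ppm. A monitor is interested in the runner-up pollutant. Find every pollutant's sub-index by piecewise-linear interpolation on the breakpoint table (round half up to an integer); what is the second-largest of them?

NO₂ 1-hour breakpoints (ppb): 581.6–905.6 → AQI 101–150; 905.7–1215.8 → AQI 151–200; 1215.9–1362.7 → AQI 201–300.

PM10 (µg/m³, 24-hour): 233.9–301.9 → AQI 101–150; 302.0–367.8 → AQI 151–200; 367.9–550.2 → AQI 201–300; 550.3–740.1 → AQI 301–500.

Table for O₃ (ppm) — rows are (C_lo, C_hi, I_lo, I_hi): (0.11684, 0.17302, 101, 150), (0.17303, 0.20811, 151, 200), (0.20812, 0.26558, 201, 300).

152

NO₂: 911.8 lies in 905.7–1215.8, so I_lo=151, I_hi=200, C_lo=905.7, C_hi=1215.8.
(200−151)/(1215.8−905.7) × (911.8−905.7) + 151 = 49/310.1 × 6.1 + 151 ≈ 151.96 → 152.
PM10: 574.3 ∈ [550.3, 740.1] ↔ index [301, 500].
301 + (574.3−550.3)·(500−301)/(740.1−550.3) = 301 + 24.0·199/189.8 ≈ 326.16, so AQI = 326.
O₃: 0.16099 ∈ [0.11684, 0.17302] ↔ index [101, 150].
101 + (0.16099−0.11684)·(150−101)/(0.17302−0.11684) = 101 + 0.04415·49/0.05618 ≈ 139.51, so AQI = 140.
Sub-indices: NO₂→152, PM10→326, O₃→140. Ranked high→low: 326, 152, 140. Second-highest sub-index = 152.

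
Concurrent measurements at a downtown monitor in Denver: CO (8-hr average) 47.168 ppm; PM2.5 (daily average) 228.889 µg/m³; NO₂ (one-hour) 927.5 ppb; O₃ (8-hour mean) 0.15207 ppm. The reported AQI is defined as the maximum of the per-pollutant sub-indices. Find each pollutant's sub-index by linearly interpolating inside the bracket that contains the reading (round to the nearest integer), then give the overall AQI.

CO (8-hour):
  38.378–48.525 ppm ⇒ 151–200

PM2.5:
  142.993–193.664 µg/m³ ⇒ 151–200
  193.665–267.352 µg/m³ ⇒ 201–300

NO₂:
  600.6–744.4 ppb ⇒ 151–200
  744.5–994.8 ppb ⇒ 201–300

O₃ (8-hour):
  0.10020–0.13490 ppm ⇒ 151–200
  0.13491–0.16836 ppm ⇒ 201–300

CO: row 38.378–48.525 (AQI 151–200). (200−151)·(47.168−38.378)/(48.525−38.378) + 151 = 49·8.790/10.147 + 151 ≈ 193.45 → 193.
PM2.5: row 193.665–267.352 (AQI 201–300). (300−201)·(228.889−193.665)/(267.352−193.665) + 201 = 99·35.224/73.687 + 201 ≈ 248.32 → 248.
NO₂: row 744.5–994.8 (AQI 201–300). (300−201)·(927.5−744.5)/(994.8−744.5) + 201 = 99·183.0/250.3 + 201 ≈ 273.38 → 273.
O₃ 0.15207: bracket 0.13491–0.16836 → index 201–300; slope 99/0.03345, offset 0.01716.
AQI = 201 + 99/0.03345·0.01716 ≈ 251.79 ⇒ 252.
Sub-indices: CO→193, PM2.5→248, NO₂→273, O₃→252. Overall AQI = max = 273; dominant pollutant is NO₂.
AQI 273: Very Unhealthy.

273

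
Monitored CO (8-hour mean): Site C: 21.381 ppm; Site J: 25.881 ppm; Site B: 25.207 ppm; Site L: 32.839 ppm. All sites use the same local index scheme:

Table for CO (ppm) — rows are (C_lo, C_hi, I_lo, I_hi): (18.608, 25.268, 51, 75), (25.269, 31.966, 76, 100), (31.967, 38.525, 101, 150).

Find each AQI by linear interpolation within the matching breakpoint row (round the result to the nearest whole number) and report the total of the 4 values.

Site C: 21.381 ∈ [18.608, 25.268] ↔ index [51, 75].
51 + (21.381−18.608)·(75−51)/(25.268−18.608) = 51 + 2.773·24/6.660 ≈ 60.99, so AQI = 61.
Site J: row 25.269–31.966 (AQI 76–100). (100−76)·(25.881−25.269)/(31.966−25.269) + 76 = 24·0.612/6.697 + 76 ≈ 78.19 → 78.
Site B: 25.207 lies in 18.608–25.268, so I_lo=51, I_hi=75, C_lo=18.608, C_hi=25.268.
(75−51)/(25.268−18.608) × (25.207−18.608) + 51 = 24/6.660 × 6.599 + 51 ≈ 74.78 → 75.
Site L: row 31.967–38.525 (AQI 101–150). (150−101)·(32.839−31.967)/(38.525−31.967) + 101 = 49·0.872/6.558 + 101 ≈ 107.52 → 108.
AQIs: Site C=61, Site J=78, Site B=75, Site L=108. Sum = 61 + 78 + 75 + 108 = 322.

322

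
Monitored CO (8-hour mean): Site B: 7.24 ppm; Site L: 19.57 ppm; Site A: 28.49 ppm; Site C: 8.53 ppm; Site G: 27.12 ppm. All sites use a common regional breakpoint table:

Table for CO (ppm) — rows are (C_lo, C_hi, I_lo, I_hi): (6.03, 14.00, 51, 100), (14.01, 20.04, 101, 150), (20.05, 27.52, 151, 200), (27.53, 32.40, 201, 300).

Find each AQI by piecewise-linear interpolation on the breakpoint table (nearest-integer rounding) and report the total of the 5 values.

688

Site B: 7.24 ∈ [6.03, 14.00] ↔ index [51, 100].
51 + (7.24−6.03)·(100−51)/(14.00−6.03) = 51 + 1.21·49/7.97 ≈ 58.44, so AQI = 58.
Site L: 19.57 ∈ [14.01, 20.04] ↔ index [101, 150].
101 + (19.57−14.01)·(150−101)/(20.04−14.01) = 101 + 5.56·49/6.03 ≈ 146.18, so AQI = 146.
Site A 28.49: bracket 27.53–32.40 → index 201–300; slope 99/4.87, offset 0.96.
AQI = 201 + 99/4.87·0.96 ≈ 220.52 ⇒ 221.
Site C: row 6.03–14.00 (AQI 51–100). (100−51)·(8.53−6.03)/(14.00−6.03) + 51 = 49·2.50/7.97 + 51 ≈ 66.37 → 66.
Site G: 27.12 lies in 20.05–27.52, so I_lo=151, I_hi=200, C_lo=20.05, C_hi=27.52.
(200−151)/(27.52−20.05) × (27.12−20.05) + 151 = 49/7.47 × 7.07 + 151 ≈ 197.38 → 197.
AQIs: Site B=58, Site L=146, Site A=221, Site C=66, Site G=197. Sum = 58 + 146 + 221 + 66 + 197 = 688.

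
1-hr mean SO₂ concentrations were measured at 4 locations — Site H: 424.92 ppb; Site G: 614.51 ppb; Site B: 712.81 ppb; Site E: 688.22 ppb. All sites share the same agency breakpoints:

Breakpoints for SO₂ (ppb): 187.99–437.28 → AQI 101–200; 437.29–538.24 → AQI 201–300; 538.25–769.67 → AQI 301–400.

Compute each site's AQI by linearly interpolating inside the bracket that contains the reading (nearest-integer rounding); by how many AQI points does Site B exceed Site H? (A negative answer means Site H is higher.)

Site H 424.92: bracket 187.99–437.28 → index 101–200; slope 99/249.29, offset 236.93.
AQI = 101 + 99/249.29·236.93 ≈ 195.09 ⇒ 195.
Site G: 614.51 lies in 538.25–769.67, so I_lo=301, I_hi=400, C_lo=538.25, C_hi=769.67.
(400−301)/(769.67−538.25) × (614.51−538.25) + 301 = 99/231.42 × 76.26 + 301 ≈ 333.62 → 334.
Site B: row 538.25–769.67 (AQI 301–400). (400−301)·(712.81−538.25)/(769.67−538.25) + 301 = 99·174.56/231.42 + 301 ≈ 375.68 → 376.
Site E: 688.22 lies in 538.25–769.67, so I_lo=301, I_hi=400, C_lo=538.25, C_hi=769.67.
(400−301)/(769.67−538.25) × (688.22−538.25) + 301 = 99/231.42 × 149.97 + 301 ≈ 365.16 → 365.
AQIs: Site H=195, Site G=334, Site B=376, Site E=365. Site B (376) − Site H (195) = 181.

181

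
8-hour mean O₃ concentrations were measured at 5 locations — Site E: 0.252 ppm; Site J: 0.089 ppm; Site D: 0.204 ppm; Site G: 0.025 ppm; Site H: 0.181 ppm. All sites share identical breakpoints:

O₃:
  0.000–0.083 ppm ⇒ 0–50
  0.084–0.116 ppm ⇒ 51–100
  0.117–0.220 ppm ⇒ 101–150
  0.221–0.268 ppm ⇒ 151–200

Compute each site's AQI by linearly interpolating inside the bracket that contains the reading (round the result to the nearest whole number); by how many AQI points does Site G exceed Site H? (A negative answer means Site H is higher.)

-116

Site E 0.252: bracket 0.221–0.268 → index 151–200; slope 49/0.047, offset 0.031.
AQI = 151 + 49/0.047·0.031 ≈ 183.32 ⇒ 183.
Site J 0.089: bracket 0.084–0.116 → index 51–100; slope 49/0.032, offset 0.005.
AQI = 51 + 49/0.032·0.005 ≈ 58.66 ⇒ 59.
Site D: 0.204 lies in 0.117–0.220, so I_lo=101, I_hi=150, C_lo=0.117, C_hi=0.220.
(150−101)/(0.220−0.117) × (0.204−0.117) + 101 = 49/0.103 × 0.087 + 101 ≈ 142.39 → 142.
Site G: row 0.000–0.083 (AQI 0–50). (50−0)·(0.025−0.000)/(0.083−0.000) + 0 = 50·0.025/0.083 + 0 ≈ 15.06 → 15.
Site H: 0.181 lies in 0.117–0.220, so I_lo=101, I_hi=150, C_lo=0.117, C_hi=0.220.
(150−101)/(0.220−0.117) × (0.181−0.117) + 101 = 49/0.103 × 0.064 + 101 ≈ 131.45 → 131.
AQIs: Site E=183, Site J=59, Site D=142, Site G=15, Site H=131. Site G (15) − Site H (131) = -116.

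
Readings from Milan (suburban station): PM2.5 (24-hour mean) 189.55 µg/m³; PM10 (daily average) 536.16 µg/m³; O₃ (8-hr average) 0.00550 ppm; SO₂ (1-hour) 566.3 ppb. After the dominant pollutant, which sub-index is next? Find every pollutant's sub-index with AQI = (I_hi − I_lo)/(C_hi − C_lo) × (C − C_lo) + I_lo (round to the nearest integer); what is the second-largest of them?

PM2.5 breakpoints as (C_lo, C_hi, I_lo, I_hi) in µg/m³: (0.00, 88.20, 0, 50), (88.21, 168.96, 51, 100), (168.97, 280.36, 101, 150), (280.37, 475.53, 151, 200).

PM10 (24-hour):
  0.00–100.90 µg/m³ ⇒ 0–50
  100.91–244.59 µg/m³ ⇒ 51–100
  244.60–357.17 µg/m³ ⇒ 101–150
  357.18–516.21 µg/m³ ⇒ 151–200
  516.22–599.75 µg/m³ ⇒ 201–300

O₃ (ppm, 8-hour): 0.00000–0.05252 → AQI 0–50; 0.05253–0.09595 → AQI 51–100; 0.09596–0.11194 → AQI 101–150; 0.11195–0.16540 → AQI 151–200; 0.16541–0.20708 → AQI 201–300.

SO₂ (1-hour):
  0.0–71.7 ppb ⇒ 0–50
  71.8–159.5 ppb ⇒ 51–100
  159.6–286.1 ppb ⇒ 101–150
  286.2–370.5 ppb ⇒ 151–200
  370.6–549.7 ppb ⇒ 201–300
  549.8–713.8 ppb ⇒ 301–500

225

PM2.5: 189.55 lies in 168.97–280.36, so I_lo=101, I_hi=150, C_lo=168.97, C_hi=280.36.
(150−101)/(280.36−168.97) × (189.55−168.97) + 101 = 49/111.39 × 20.58 + 101 ≈ 110.05 → 110.
PM10: 536.16 ∈ [516.22, 599.75] ↔ index [201, 300].
201 + (536.16−516.22)·(300−201)/(599.75−516.22) = 201 + 19.94·99/83.53 ≈ 224.63, so AQI = 225.
O₃ 0.00550: bracket 0.00000–0.05252 → index 0–50; slope 50/0.05252, offset 0.00550.
AQI = 0 + 50/0.05252·0.00550 ≈ 5.24 ⇒ 5.
SO₂: row 549.8–713.8 (AQI 301–500). (500−301)·(566.3−549.8)/(713.8−549.8) + 301 = 199·16.5/164.0 + 301 ≈ 321.02 → 321.
Sub-indices: PM2.5→110, PM10→225, O₃→5, SO₂→321. Ranked high→low: 321, 225, 110, 5. Second-highest sub-index = 225.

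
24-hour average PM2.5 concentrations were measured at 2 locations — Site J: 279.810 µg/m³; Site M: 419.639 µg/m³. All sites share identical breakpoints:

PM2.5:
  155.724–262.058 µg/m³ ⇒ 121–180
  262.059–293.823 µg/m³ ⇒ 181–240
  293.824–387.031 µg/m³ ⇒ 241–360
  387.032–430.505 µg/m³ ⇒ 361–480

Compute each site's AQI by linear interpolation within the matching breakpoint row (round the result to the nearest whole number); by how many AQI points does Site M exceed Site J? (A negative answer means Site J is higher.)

236

Site J 279.810: bracket 262.059–293.823 → index 181–240; slope 59/31.764, offset 17.751.
AQI = 181 + 59/31.764·17.751 ≈ 213.97 ⇒ 214.
Site M: row 387.032–430.505 (AQI 361–480). (480−361)·(419.639−387.032)/(430.505−387.032) + 361 = 119·32.607/43.473 + 361 ≈ 450.26 → 450.
AQIs: Site J=214, Site M=450. Site M (450) − Site J (214) = 236.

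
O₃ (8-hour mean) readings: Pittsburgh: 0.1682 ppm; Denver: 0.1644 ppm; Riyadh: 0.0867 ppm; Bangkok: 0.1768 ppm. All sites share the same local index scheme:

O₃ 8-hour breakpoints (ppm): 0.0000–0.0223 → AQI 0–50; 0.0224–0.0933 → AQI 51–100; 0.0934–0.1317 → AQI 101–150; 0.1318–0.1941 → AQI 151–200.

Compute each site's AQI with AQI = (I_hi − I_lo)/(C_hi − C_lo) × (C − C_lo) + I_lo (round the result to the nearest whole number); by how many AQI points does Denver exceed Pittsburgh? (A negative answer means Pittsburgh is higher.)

-3

Pittsburgh: 0.1682 lies in 0.1318–0.1941, so I_lo=151, I_hi=200, C_lo=0.1318, C_hi=0.1941.
(200−151)/(0.1941−0.1318) × (0.1682−0.1318) + 151 = 49/0.0623 × 0.0364 + 151 ≈ 179.63 → 180.
Denver: row 0.1318–0.1941 (AQI 151–200). (200−151)·(0.1644−0.1318)/(0.1941−0.1318) + 151 = 49·0.0326/0.0623 + 151 ≈ 176.64 → 177.
Riyadh: row 0.0224–0.0933 (AQI 51–100). (100−51)·(0.0867−0.0224)/(0.0933−0.0224) + 51 = 49·0.0643/0.0709 + 51 ≈ 95.44 → 95.
Bangkok: 0.1768 lies in 0.1318–0.1941, so I_lo=151, I_hi=200, C_lo=0.1318, C_hi=0.1941.
(200−151)/(0.1941−0.1318) × (0.1768−0.1318) + 151 = 49/0.0623 × 0.0450 + 151 ≈ 186.39 → 186.
AQIs: Pittsburgh=180, Denver=177, Riyadh=95, Bangkok=186. Denver (177) − Pittsburgh (180) = -3.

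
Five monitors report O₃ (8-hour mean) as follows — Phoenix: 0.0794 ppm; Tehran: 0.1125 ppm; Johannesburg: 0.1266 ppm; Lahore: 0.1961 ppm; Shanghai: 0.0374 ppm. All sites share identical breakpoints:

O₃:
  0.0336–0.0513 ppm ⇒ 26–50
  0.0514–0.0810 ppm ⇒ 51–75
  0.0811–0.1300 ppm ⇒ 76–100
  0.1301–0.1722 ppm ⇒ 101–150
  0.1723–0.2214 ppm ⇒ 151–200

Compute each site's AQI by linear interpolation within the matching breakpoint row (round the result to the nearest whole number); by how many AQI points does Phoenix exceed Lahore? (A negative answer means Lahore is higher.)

Phoenix: 0.0794 ∈ [0.0514, 0.0810] ↔ index [51, 75].
51 + (0.0794−0.0514)·(75−51)/(0.0810−0.0514) = 51 + 0.0280·24/0.0296 ≈ 73.70, so AQI = 74.
Tehran 0.1125: bracket 0.0811–0.1300 → index 76–100; slope 24/0.0489, offset 0.0314.
AQI = 76 + 24/0.0489·0.0314 ≈ 91.41 ⇒ 91.
Johannesburg: 0.1266 lies in 0.0811–0.1300, so I_lo=76, I_hi=100, C_lo=0.0811, C_hi=0.1300.
(100−76)/(0.1300−0.0811) × (0.1266−0.0811) + 76 = 24/0.0489 × 0.0455 + 76 ≈ 98.33 → 98.
Lahore: row 0.1723–0.2214 (AQI 151–200). (200−151)·(0.1961−0.1723)/(0.2214−0.1723) + 151 = 49·0.0238/0.0491 + 151 ≈ 174.75 → 175.
Shanghai: 0.0374 ∈ [0.0336, 0.0513] ↔ index [26, 50].
26 + (0.0374−0.0336)·(50−26)/(0.0513−0.0336) = 26 + 0.0038·24/0.0177 ≈ 31.15, so AQI = 31.
AQIs: Phoenix=74, Tehran=91, Johannesburg=98, Lahore=175, Shanghai=31. Phoenix (74) − Lahore (175) = -101.

-101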